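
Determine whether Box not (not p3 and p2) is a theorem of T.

Tableau for the negation not Box not (not p3 and p2):
1. not Box not (not p3 and p2), 0
2. not p3 and p2, 1
3. not p3, 1
4. p2, 1
Accessibility: 0R0, 0R1, 1R1
The negation has an open branch (countermodel exists).

No, not valid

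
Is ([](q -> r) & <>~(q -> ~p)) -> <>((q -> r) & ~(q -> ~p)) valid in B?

Valid in B

Tableau for the negation ~(([](q -> r) & <>~(q -> ~p)) -> <>((q -> r) & ~(q -> ~p))):
1. ~(([](q -> r) & <>~(q -> ~p)) -> <>((q -> r) & ~(q -> ~p))), 0
2. [](q -> r) & <>~(q -> ~p), 0
3. ~<>((q -> r) & ~(q -> ~p)), 0
4. [](q -> r), 0
5. <>~(q -> ~p), 0
6. ~((q -> r) & ~(q -> ~p)), 0
7. q -> r, 0
8. q -> ~p, 0
9. r, 0
10. ~p, 0
11. ~(q -> ~p), 1
12. q, 1
13. p, 1
14. ~((q -> r) & ~(q -> ~p)), 1
15. q -> r, 1
16. q -> ~p, 1
17. r, 1
18. ~p, 1
Accessibility: 0R0, 0R1, 1R0, 1R1
Branch closes: p and ~p both at 1.
Every branch of the negation's tableau closes; the branch above is one of them.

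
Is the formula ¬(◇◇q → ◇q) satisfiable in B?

Satisfiable

1. ¬(◇◇q → ◇q), 0
2. ◇◇q, 0
3. ¬◇q, 0
4. ¬q, 0
5. ◇q, 1
6. ¬q, 1
7. q, 2
Accessibility: 0R0, 0R1, 1R0, 1R1, 1R2, 2R1, 2R2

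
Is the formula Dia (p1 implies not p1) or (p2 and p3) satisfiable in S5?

1. Dia (p1 implies not p1) or (p2 and p3), w0
2. p2 and p3, w0
3. p2, w0
4. p3, w0
Accessibility: w0Rw0

Yes, satisfiable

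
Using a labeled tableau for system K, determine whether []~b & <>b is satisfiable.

Unsatisfiable

1. []~b & <>b, u
2. []~b, u
3. <>b, u
4. b, v
5. ~b, v
Accessibility: uRv
Branch closes: b and ~b both at v.
(One branch shown.) All branches close.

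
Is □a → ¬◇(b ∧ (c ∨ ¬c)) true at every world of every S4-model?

Tableau for the negation ¬(□a → ¬◇(b ∧ (c ∨ ¬c))):
1. ¬(□a → ¬◇(b ∧ (c ∨ ¬c))), w0
2. □a, w0   [¬→-rule on 1]
3. ◇(b ∧ (c ∨ ¬c)), w0   [¬→-rule on 1]
4. a, w0   [□-rule on 2 via w0Rw0]
5. b ∧ (c ∨ ¬c), w1   [◇-rule on 3: fresh world w1, w0Rw1]
6. b, w1   [∧-rule on 5]
7. c ∨ ¬c, w1   [∧-rule on 5]
8. a, w1   [□-rule on 2 via w0Rw1]
9. ¬c, w1   [∨-rule on 7 (branches; this branch)]
Accessibility: w0Rw0, w0Rw1, w1Rw1
The negation has an open branch (countermodel exists).

No, not valid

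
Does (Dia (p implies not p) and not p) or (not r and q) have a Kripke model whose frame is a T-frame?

1. (Dia (p implies not p) and not p) or (not r and q), u
2. not r and q, u
3. not r, u
4. q, u
Accessibility: uRu

Satisfiable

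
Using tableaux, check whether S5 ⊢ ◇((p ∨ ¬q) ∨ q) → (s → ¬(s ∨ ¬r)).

Tableau for the negation ¬(◇((p ∨ ¬q) ∨ q) → (s → ¬(s ∨ ¬r))):
1. ¬(◇((p ∨ ¬q) ∨ q) → (s → ¬(s ∨ ¬r))), u
2. ◇((p ∨ ¬q) ∨ q), u
3. ¬(s → ¬(s ∨ ¬r)), u
4. s, u
5. s ∨ ¬r, u
6. ¬r, u
7. (p ∨ ¬q) ∨ q, v
8. q, v
Accessibility: uRu, uRv, vRu, vRv
The negation has an open branch (countermodel exists).

Not valid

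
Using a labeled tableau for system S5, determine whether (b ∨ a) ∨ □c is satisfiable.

1. (b ∨ a) ∨ □c, 0
2. □c, 0
3. c, 0
Accessibility: 0R0

Yes, satisfiable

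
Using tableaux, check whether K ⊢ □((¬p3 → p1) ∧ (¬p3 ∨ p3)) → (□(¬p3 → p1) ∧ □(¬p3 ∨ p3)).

Yes, valid

Tableau for the negation ¬(□((¬p3 → p1) ∧ (¬p3 ∨ p3)) → (□(¬p3 → p1) ∧ □(¬p3 ∨ p3))):
1. ¬(□((¬p3 → p1) ∧ (¬p3 ∨ p3)) → (□(¬p3 → p1) ∧ □(¬p3 ∨ p3))), u
2. □((¬p3 → p1) ∧ (¬p3 ∨ p3)), u
3. ¬(□(¬p3 → p1) ∧ □(¬p3 ∨ p3)), u
4. ¬□(¬p3 → p1), u
5. ¬(¬p3 → p1), v
6. ¬p3, v
7. ¬p1, v
8. (¬p3 → p1) ∧ (¬p3 ∨ p3), v
9. ¬p3 → p1, v
10. ¬p3 ∨ p3, v
11. p1, v
Accessibility: uRv
Branch closes: p1 and ¬p1 both at v.
All branches of the negation close; one closing branch shown above.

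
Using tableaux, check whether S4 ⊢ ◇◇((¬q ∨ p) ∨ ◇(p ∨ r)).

Tableau for the negation ¬◇◇((¬q ∨ p) ∨ ◇(p ∨ r)):
1. ¬◇◇((¬q ∨ p) ∨ ◇(p ∨ r)), w0
2. ¬◇((¬q ∨ p) ∨ ◇(p ∨ r)), w0
3. ¬((¬q ∨ p) ∨ ◇(p ∨ r)), w0
4. ¬(¬q ∨ p), w0
5. ¬◇(p ∨ r), w0
6. q, w0
7. ¬p, w0
8. ¬(p ∨ r), w0
9. ¬r, w0
Accessibility: w0Rw0
The negation has an open branch (countermodel exists).

No, not valid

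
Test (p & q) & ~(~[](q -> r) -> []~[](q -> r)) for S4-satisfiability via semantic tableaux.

Yes, satisfiable

1. (p & q) & ~(~[](q -> r) -> []~[](q -> r)), 0
2. p & q, 0   [&-rule on 1]
3. ~(~[](q -> r) -> []~[](q -> r)), 0   [&-rule on 1]
4. p, 0   [&-rule on 2]
5. q, 0   [&-rule on 2]
6. ~[](q -> r), 0   [~->-rule on 3]
7. ~[]~[](q -> r), 0   [~->-rule on 3]
8. ~(q -> r), 1   [~[]-rule on 6: fresh world 1, 0R1]
9. q, 1   [~->-rule on 8]
10. ~r, 1   [~->-rule on 8]
11. [](q -> r), 2   [~[]-rule on 7: fresh world 2, 0R2]
12. q -> r, 2   [[]-rule on 11 via 2R2]
13. r, 2   [->-rule on 12 (branches; this branch)]
Accessibility: 0R0, 0R1, 0R2, 1R1, 2R2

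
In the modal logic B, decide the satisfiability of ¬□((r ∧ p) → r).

1. ¬□((r ∧ p) → r), w0
2. ¬((r ∧ p) → r), w1
3. r ∧ p, w1
4. ¬r, w1
5. r, w1
6. p, w1
Accessibility: w0Rw0, w0Rw1, w1Rw0, w1Rw1
Branch closes: r and ¬r both at w1.
Every branch closes; the branch above is one of them.

Unsatisfiable (every branch closes)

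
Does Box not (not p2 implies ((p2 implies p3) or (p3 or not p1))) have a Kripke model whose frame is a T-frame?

No, unsatisfiable

1. Box not (not p2 implies ((p2 implies p3) or (p3 or not p1))), u
2. not (not p2 implies ((p2 implies p3) or (p3 or not p1))), u   [Box-rule on 1 via uRu]
3. not p2, u   [neg-implies-rule on 2]
4. not ((p2 implies p3) or (p3 or not p1)), u   [neg-implies-rule on 2]
5. not (p2 implies p3), u   [neg-or-rule on 4]
6. not (p3 or not p1), u   [neg-or-rule on 4]
7. p2, u   [neg-implies-rule on 5]
8. not p3, u   [neg-implies-rule on 5]
Accessibility: uRu
Branch closes: p2 and not p2 both at u.
All branches of the tableau close; one closing branch shown above.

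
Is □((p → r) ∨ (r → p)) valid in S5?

Tableau for the negation ¬□((p → r) ∨ (r → p)):
1. ¬□((p → r) ∨ (r → p)), u
2. ¬((p → r) ∨ (r → p)), v
3. ¬(p → r), v
4. ¬(r → p), v
5. p, v
6. ¬r, v
7. r, v
8. ¬p, v
Accessibility: uRu, uRv, vRu, vRv
Branch closes: r and ¬r both at v.
Every branch of the negation's tableau closes; the branch above is one of them.

Yes, valid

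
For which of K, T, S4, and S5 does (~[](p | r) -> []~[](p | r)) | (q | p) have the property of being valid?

S5

S4-tableau for the negation ~((~[](p | r) -> []~[](p | r)) | (q | p)):
1. ~((~[](p | r) -> []~[](p | r)) | (q | p)), w0
2. ~(~[](p | r) -> []~[](p | r)), w0   [~|-rule on 1]
3. ~(q | p), w0   [~|-rule on 1]
4. ~[](p | r), w0   [~->-rule on 2]
5. ~[]~[](p | r), w0   [~->-rule on 2]
6. ~q, w0   [~|-rule on 3]
7. ~p, w0   [~|-rule on 3]
8. ~(p | r), w1   [~[]-rule on 4: fresh world w1, w0Rw1]
9. ~p, w1   [~|-rule on 8]
10. ~r, w1   [~|-rule on 8]
11. [](p | r), w2   [~[]-rule on 5: fresh world w2, w0Rw2]
12. p | r, w2   [[]-rule on 11 via w2Rw2]
13. r, w2   [|-rule on 12 (branches; this branch)]
Accessibility: w0Rw0, w0Rw1, w0Rw2, w1Rw1, w2Rw2
Complete open branch: countermodel on an S4-frame, so not valid in S4, nor in K, T (the same frame is also a K-frame and a T-frame).
S5-tableau for the negation ~((~[](p | r) -> []~[](p | r)) | (q | p)):
1. ~((~[](p | r) -> []~[](p | r)) | (q | p)), w0
2. ~(~[](p | r) -> []~[](p | r)), w0   [~|-rule on 1]
3. ~(q | p), w0   [~|-rule on 1]
4. ~[](p | r), w0   [~->-rule on 2]
5. ~[]~[](p | r), w0   [~->-rule on 2]
6. ~q, w0   [~|-rule on 3]
7. ~p, w0   [~|-rule on 3]
8. ~(p | r), w1   [~[]-rule on 4: fresh world w1, w0Rw1]
9. ~p, w1   [~|-rule on 8]
10. ~r, w1   [~|-rule on 8]
11. [](p | r), w2   [~[]-rule on 5: fresh world w2, w0Rw2]
12. p | r, w0   [[]-rule on 11 via w2Rw0]
13. p | r, w1   [[]-rule on 11 via w2Rw1]
14. p | r, w2   [[]-rule on 11 via w2Rw2]
15. r, w0   [|-rule on 12 (branches; this branch)]
16. r, w1   [|-rule on 13 (branches; this branch)]
Accessibility: w0Rw0, w0Rw1, w0Rw2, w1Rw0, w1Rw1, w1Rw2, w2Rw0, w2Rw1, w2Rw2
Branch closes: r and ~r both at w1.
Every branch closes (one shown): valid in S5.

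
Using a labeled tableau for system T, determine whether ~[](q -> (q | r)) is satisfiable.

Unsatisfiable

1. ~[](q -> (q | r)), u
2. ~(q -> (q | r)), v
3. q, v
4. ~(q | r), v
5. ~q, v
6. ~r, v
Accessibility: uRu, uRv, vRv
Branch closes: q and ~q both at v.
All branches of the tableau close; one closing branch shown above.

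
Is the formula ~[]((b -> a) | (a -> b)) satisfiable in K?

1. ~[]((b -> a) | (a -> b)), w0
2. ~((b -> a) | (a -> b)), w1
3. ~(b -> a), w1
4. ~(a -> b), w1
5. b, w1
6. ~a, w1
7. a, w1
8. ~b, w1
Accessibility: w0Rw1
Branch closes: a and ~a both at w1.
All branches of the tableau close; one closing branch shown above.

No, unsatisfiable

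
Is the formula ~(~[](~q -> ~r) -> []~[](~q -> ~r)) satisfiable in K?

1. ~(~[](~q -> ~r) -> []~[](~q -> ~r)), 0
2. ~[](~q -> ~r), 0
3. ~[]~[](~q -> ~r), 0
4. ~(~q -> ~r), 1
5. ~q, 1
6. r, 1
7. [](~q -> ~r), 2
Accessibility: 0R1, 0R2

Satisfiable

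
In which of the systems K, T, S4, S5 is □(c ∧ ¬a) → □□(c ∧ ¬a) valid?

S4, S5

T-tableau for the negation ¬(□(c ∧ ¬a) → □□(c ∧ ¬a)):
1. ¬(□(c ∧ ¬a) → □□(c ∧ ¬a)), u
2. □(c ∧ ¬a), u
3. ¬□□(c ∧ ¬a), u
4. c ∧ ¬a, u
5. c, u
6. ¬a, u
7. ¬□(c ∧ ¬a), v
8. c ∧ ¬a, v
9. c, v
10. ¬a, v
11. ¬(c ∧ ¬a), w
12. a, w
Accessibility: uRu, uRv, vRv, vRw, wRw
Complete open branch: countermodel on a T-frame, so not valid in T, nor in K (the same frame is also a K-frame).
S4-tableau for the negation ¬(□(c ∧ ¬a) → □□(c ∧ ¬a)):
1. ¬(□(c ∧ ¬a) → □□(c ∧ ¬a)), u
2. □(c ∧ ¬a), u
3. ¬□□(c ∧ ¬a), u
4. c ∧ ¬a, u
5. c, u
6. ¬a, u
7. ¬□(c ∧ ¬a), v
8. c ∧ ¬a, v
9. c, v
10. ¬a, v
11. ¬(c ∧ ¬a), w
12. c ∧ ¬a, w
13. c, w
14. ¬a, w
15. a, w
Accessibility: uRu, uRv, uRw, vRv, vRw, wRw
Branch closes: a and ¬a both at w.
Every branch closes (one shown): valid in S4, hence also in S5 (every theorem of S4 is a theorem of S5).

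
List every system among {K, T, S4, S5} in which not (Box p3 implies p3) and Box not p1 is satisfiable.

K-tableau for the formula:
1. not (Box p3 implies p3) and Box not p1, w0
2. not (Box p3 implies p3), w0   [and-rule on 1]
3. Box not p1, w0   [and-rule on 1]
4. Box p3, w0   [neg-implies-rule on 2]
5. not p3, w0   [neg-implies-rule on 2]
Complete open branch: satisfiable in K.
T-tableau for the formula:
1. not (Box p3 implies p3) and Box not p1, w0
2. not (Box p3 implies p3), w0   [and-rule on 1]
3. Box not p1, w0   [and-rule on 1]
4. Box p3, w0   [neg-implies-rule on 2]
5. not p3, w0   [neg-implies-rule on 2]
6. not p1, w0   [Box-rule on 3 via w0Rw0]
7. p3, w0   [Box-rule on 4 via w0Rw0]
Accessibility: w0Rw0
Branch closes: p3 and not p3 both at w0.
Every branch closes (one shown): unsatisfiable in T, hence also in S4, S5 (every S4/S5-frame is a T-frame).

K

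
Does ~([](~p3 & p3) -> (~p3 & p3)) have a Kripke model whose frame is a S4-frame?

Unsatisfiable

1. ~([](~p3 & p3) -> (~p3 & p3)), 0
2. [](~p3 & p3), 0   [~->-rule on 1]
3. ~(~p3 & p3), 0   [~->-rule on 1]
4. ~p3 & p3, 0   [[]-rule on 2 via 0R0]
5. ~p3, 0   [&-rule on 4]
6. p3, 0   [&-rule on 4]
Accessibility: 0R0
Branch closes: p3 and ~p3 both at 0.
All branches of the tableau close; one closing branch shown above.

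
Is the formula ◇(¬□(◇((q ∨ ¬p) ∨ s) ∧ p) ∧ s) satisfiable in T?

Satisfiable

1. ◇(¬□(◇((q ∨ ¬p) ∨ s) ∧ p) ∧ s), 0
2. ¬□(◇((q ∨ ¬p) ∨ s) ∧ p) ∧ s, 1
3. ¬□(◇((q ∨ ¬p) ∨ s) ∧ p), 1
4. s, 1
5. ¬(◇((q ∨ ¬p) ∨ s) ∧ p), 2
6. ¬p, 2
Accessibility: 0R0, 0R1, 1R1, 1R2, 2R2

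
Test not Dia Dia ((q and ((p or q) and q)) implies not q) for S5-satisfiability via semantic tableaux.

Satisfiable (open branch found)

1. not Dia Dia ((q and ((p or q) and q)) implies not q), 0
2. not Dia ((q and ((p or q) and q)) implies not q), 0
3. not ((q and ((p or q) and q)) implies not q), 0
4. q and ((p or q) and q), 0
5. q, 0
6. (p or q) and q, 0
7. p or q, 0
Accessibility: 0R0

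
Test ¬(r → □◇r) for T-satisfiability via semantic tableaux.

1. ¬(r → □◇r), 0
2. r, 0
3. ¬□◇r, 0
4. ¬◇r, 1
5. ¬r, 1
Accessibility: 0R0, 0R1, 1R1

Yes, satisfiable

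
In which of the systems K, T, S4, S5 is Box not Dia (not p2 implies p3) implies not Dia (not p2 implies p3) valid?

K-tableau for the negation not (Box not Dia (not p2 implies p3) implies not Dia (not p2 implies p3)):
1. not (Box not Dia (not p2 implies p3) implies not Dia (not p2 implies p3)), w0
2. Box not Dia (not p2 implies p3), w0   [neg-implies-rule on 1]
3. Dia (not p2 implies p3), w0   [neg-implies-rule on 1]
4. not p2 implies p3, w1   [Dia-rule on 3: fresh world w1, w0Rw1]
5. not Dia (not p2 implies p3), w1   [Box-rule on 2 via w0Rw1]
6. p3, w1   [implies-rule on 4 (branches; this branch)]
Accessibility: w0Rw1
Complete open branch: countermodel on a K-frame, so not valid in K.
T-tableau for the negation not (Box not Dia (not p2 implies p3) implies not Dia (not p2 implies p3)):
1. not (Box not Dia (not p2 implies p3) implies not Dia (not p2 implies p3)), w0
2. Box not Dia (not p2 implies p3), w0   [neg-implies-rule on 1]
3. Dia (not p2 implies p3), w0   [neg-implies-rule on 1]
4. not Dia (not p2 implies p3), w0   [Box-rule on 2 via w0Rw0]
5. not (not p2 implies p3), w0   [neg-Dia-rule on 4 via w0Rw0]
6. not p2, w0   [neg-implies-rule on 5]
7. not p3, w0   [neg-implies-rule on 5]
8. not p2 implies p3, w1   [Dia-rule on 3: fresh world w1, w0Rw1]
9. not Dia (not p2 implies p3), w1   [Box-rule on 2 via w0Rw1]
10. not (not p2 implies p3), w1   [neg-Dia-rule on 4 via w0Rw1]
11. not p2, w1   [neg-implies-rule on 10]
12. not p3, w1   [neg-implies-rule on 10]
13. p3, w1   [implies-rule on 8 (branches; this branch)]
Accessibility: w0Rw0, w0Rw1, w1Rw1
Branch closes: p3 and not p3 both at w1.
Every branch closes (one shown): valid in T, hence also in S4, S5 (every theorem of T is a theorem of S4 and S5).

T, S4, S5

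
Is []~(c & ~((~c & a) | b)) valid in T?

Tableau for the negation ~[]~(c & ~((~c & a) | b)):
1. ~[]~(c & ~((~c & a) | b)), w0
2. c & ~((~c & a) | b), w1
3. c, w1
4. ~((~c & a) | b), w1
5. ~(~c & a), w1
6. ~b, w1
7. ~a, w1
Accessibility: w0Rw0, w0Rw1, w1Rw1
The negation has an open branch (countermodel exists).

Not valid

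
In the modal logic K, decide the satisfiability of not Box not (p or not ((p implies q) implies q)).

1. not Box not (p or not ((p implies q) implies q)), w0
2. p or not ((p implies q) implies q), w1   [neg-Box-rule on 1: fresh world w1, w0Rw1]
3. not ((p implies q) implies q), w1   [or-rule on 2 (branches; this branch)]
4. p implies q, w1   [neg-implies-rule on 3]
5. not q, w1   [neg-implies-rule on 3]
6. not p, w1   [implies-rule on 4 (branches; this branch)]
Accessibility: w0Rw1

Satisfiable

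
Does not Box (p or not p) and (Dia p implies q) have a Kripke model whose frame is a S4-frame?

Unsatisfiable (every branch closes)

1. not Box (p or not p) and (Dia p implies q), w0
2. not Box (p or not p), w0
3. Dia p implies q, w0
4. not Dia p, w0
5. not p, w0
6. not (p or not p), w1
7. not p, w1
8. p, w1
Accessibility: w0Rw0, w0Rw1, w1Rw1
Branch closes: p and not p both at w1.
(One branch shown.) All branches close.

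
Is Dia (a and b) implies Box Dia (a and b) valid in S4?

Tableau for the negation not (Dia (a and b) implies Box Dia (a and b)):
1. not (Dia (a and b) implies Box Dia (a and b)), w0
2. Dia (a and b), w0
3. not Box Dia (a and b), w0
4. a and b, w1
5. a, w1
6. b, w1
7. not Dia (a and b), w2
8. not (a and b), w2
9. not b, w2
Accessibility: w0Rw0, w0Rw1, w0Rw2, w1Rw1, w2Rw2
The negation has an open branch (countermodel exists).

Not valid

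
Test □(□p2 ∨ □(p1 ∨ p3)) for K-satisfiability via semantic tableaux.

Satisfiable

1. □(□p2 ∨ □(p1 ∨ p3)), w0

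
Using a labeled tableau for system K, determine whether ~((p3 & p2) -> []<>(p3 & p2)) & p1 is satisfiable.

Satisfiable (open branch found)

1. ~((p3 & p2) -> []<>(p3 & p2)) & p1, 0
2. ~((p3 & p2) -> []<>(p3 & p2)), 0
3. p1, 0
4. p3 & p2, 0
5. ~[]<>(p3 & p2), 0
6. p3, 0
7. p2, 0
8. ~<>(p3 & p2), 1
Accessibility: 0R1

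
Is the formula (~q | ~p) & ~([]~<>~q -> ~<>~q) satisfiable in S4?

1. (~q | ~p) & ~([]~<>~q -> ~<>~q), w0
2. ~q | ~p, w0
3. ~([]~<>~q -> ~<>~q), w0
4. []~<>~q, w0
5. <>~q, w0
6. ~<>~q, w0
7. q, w0
8. ~p, w0
9. ~q, w1
10. ~<>~q, w1
11. q, w1
Accessibility: w0Rw0, w0Rw1, w1Rw1
Branch closes: q and ~q both at w1.
All branches of the tableau close; one closing branch shown above.

Unsatisfiable (every branch closes)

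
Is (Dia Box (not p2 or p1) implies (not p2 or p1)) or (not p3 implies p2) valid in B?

Valid in B

Tableau for the negation not ((Dia Box (not p2 or p1) implies (not p2 or p1)) or (not p3 implies p2)):
1. not ((Dia Box (not p2 or p1) implies (not p2 or p1)) or (not p3 implies p2)), u
2. not (Dia Box (not p2 or p1) implies (not p2 or p1)), u
3. not (not p3 implies p2), u
4. Dia Box (not p2 or p1), u
5. not (not p2 or p1), u
6. not p3, u
7. not p2, u
8. p2, u
9. not p1, u
Accessibility: uRu
Branch closes: p2 and not p2 both at u.
Every branch of the negation's tableau closes; the branch above is one of them.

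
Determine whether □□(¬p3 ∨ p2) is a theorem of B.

Tableau for the negation ¬□□(¬p3 ∨ p2):
1. ¬□□(¬p3 ∨ p2), 0
2. ¬□(¬p3 ∨ p2), 1
3. ¬(¬p3 ∨ p2), 2
4. p3, 2
5. ¬p2, 2
Accessibility: 0R0, 0R1, 1R0, 1R1, 1R2, 2R1, 2R2
The negation has an open branch (countermodel exists).

No, not valid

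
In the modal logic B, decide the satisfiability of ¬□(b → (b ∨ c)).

Unsatisfiable (every branch closes)

1. ¬□(b → (b ∨ c)), 0
2. ¬(b → (b ∨ c)), 1
3. b, 1
4. ¬(b ∨ c), 1
5. ¬b, 1
6. ¬c, 1
Accessibility: 0R0, 0R1, 1R0, 1R1
Branch closes: b and ¬b both at 1.
All branches of the tableau close; one closing branch shown above.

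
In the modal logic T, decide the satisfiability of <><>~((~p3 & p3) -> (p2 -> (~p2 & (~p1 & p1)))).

1. <><>~((~p3 & p3) -> (p2 -> (~p2 & (~p1 & p1)))), 0
2. <>~((~p3 & p3) -> (p2 -> (~p2 & (~p1 & p1)))), 1
3. ~((~p3 & p3) -> (p2 -> (~p2 & (~p1 & p1)))), 2
4. ~p3 & p3, 2
5. ~(p2 -> (~p2 & (~p1 & p1))), 2
6. ~p3, 2
7. p3, 2
Accessibility: 0R0, 0R1, 1R1, 1R2, 2R2
Branch closes: p3 and ~p3 both at 2.
Every branch closes; the branch above is one of them.

Unsatisfiable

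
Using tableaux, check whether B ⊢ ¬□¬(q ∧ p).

Tableau for the negation □¬(q ∧ p):
1. □¬(q ∧ p), u
2. ¬(q ∧ p), u
3. ¬p, u
Accessibility: uRu
The negation has an open branch (countermodel exists).

Not valid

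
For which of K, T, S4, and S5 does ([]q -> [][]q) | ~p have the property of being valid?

T-tableau for the negation ~(([]q -> [][]q) | ~p):
1. ~(([]q -> [][]q) | ~p), w0
2. ~([]q -> [][]q), w0   [~|-rule on 1]
3. p, w0   [~|-rule on 1]
4. []q, w0   [~->-rule on 2]
5. ~[][]q, w0   [~->-rule on 2]
6. q, w0   [[]-rule on 4 via w0Rw0]
7. ~[]q, w1   [~[]-rule on 5: fresh world w1, w0Rw1]
8. q, w1   [[]-rule on 4 via w0Rw1]
9. ~q, w2   [~[]-rule on 7: fresh world w2, w1Rw2]
Accessibility: w0Rw0, w0Rw1, w1Rw1, w1Rw2, w2Rw2
Complete open branch: countermodel on a T-frame, so not valid in T, nor in K (the same frame is also a K-frame).
S4-tableau for the negation ~(([]q -> [][]q) | ~p):
1. ~(([]q -> [][]q) | ~p), w0
2. ~([]q -> [][]q), w0   [~|-rule on 1]
3. p, w0   [~|-rule on 1]
4. []q, w0   [~->-rule on 2]
5. ~[][]q, w0   [~->-rule on 2]
6. q, w0   [[]-rule on 4 via w0Rw0]
7. ~[]q, w1   [~[]-rule on 5: fresh world w1, w0Rw1]
8. q, w1   [[]-rule on 4 via w0Rw1]
9. ~q, w2   [~[]-rule on 7: fresh world w2, w1Rw2]
10. q, w2   [[]-rule on 4 via w0Rw2]
Accessibility: w0Rw0, w0Rw1, w0Rw2, w1Rw1, w1Rw2, w2Rw2
Branch closes: q and ~q both at w2.
Every branch closes (one shown): valid in S4, hence also in S5 (every theorem of S4 is a theorem of S5).

S4, S5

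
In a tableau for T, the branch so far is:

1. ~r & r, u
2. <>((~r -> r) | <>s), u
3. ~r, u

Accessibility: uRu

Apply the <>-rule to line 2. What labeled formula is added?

a fresh world v with uRv, and (~r -> r) | <>s at v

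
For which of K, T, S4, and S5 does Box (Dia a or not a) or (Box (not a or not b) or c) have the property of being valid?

T, S4, S5

K-tableau for the negation not (Box (Dia a or not a) or (Box (not a or not b) or c)):
1. not (Box (Dia a or not a) or (Box (not a or not b) or c)), w0
2. not Box (Dia a or not a), w0
3. not (Box (not a or not b) or c), w0
4. not Box (not a or not b), w0
5. not c, w0
6. not (Dia a or not a), w1
7. not Dia a, w1
8. a, w1
9. not (not a or not b), w2
10. a, w2
11. b, w2
Accessibility: w0Rw1, w0Rw2
Complete open branch: countermodel on a K-frame, so not valid in K.
T-tableau for the negation not (Box (Dia a or not a) or (Box (not a or not b) or c)):
1. not (Box (Dia a or not a) or (Box (not a or not b) or c)), w0
2. not Box (Dia a or not a), w0
3. not (Box (not a or not b) or c), w0
4. not Box (not a or not b), w0
5. not c, w0
6. not (Dia a or not a), w1
7. not Dia a, w1
8. a, w1
9. not a, w1
Accessibility: w0Rw0, w0Rw1, w1Rw1
Branch closes: a and not a both at w1.
Every branch closes (one shown): valid in T, hence also in S4, S5 (every theorem of T is a theorem of S4 and S5).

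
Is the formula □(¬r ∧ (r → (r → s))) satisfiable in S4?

Yes, satisfiable

1. □(¬r ∧ (r → (r → s))), u
2. ¬r ∧ (r → (r → s)), u
3. ¬r, u
4. r → (r → s), u
5. r → s, u
6. s, u
Accessibility: uRu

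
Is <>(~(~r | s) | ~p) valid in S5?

Tableau for the negation ~<>(~(~r | s) | ~p):
1. ~<>(~(~r | s) | ~p), w0
2. ~(~(~r | s) | ~p), w0
3. ~r | s, w0
4. p, w0
5. s, w0
Accessibility: w0Rw0
The negation has an open branch (countermodel exists).

Not valid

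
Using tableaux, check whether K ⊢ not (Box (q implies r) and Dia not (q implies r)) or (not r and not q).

Tableau for the negation not (not (Box (q implies r) and Dia not (q implies r)) or (not r and not q)):
1. not (not (Box (q implies r) and Dia not (q implies r)) or (not r and not q)), 0
2. Box (q implies r) and Dia not (q implies r), 0
3. not (not r and not q), 0
4. Box (q implies r), 0
5. Dia not (q implies r), 0
6. q, 0
7. not (q implies r), 1
8. q, 1
9. not r, 1
10. q implies r, 1
11. r, 1
Accessibility: 0R1
Branch closes: r and not r both at 1.
All branches of the negation close; one closing branch shown above.

Yes, valid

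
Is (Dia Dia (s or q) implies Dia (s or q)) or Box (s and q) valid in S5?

Yes, valid

Tableau for the negation not ((Dia Dia (s or q) implies Dia (s or q)) or Box (s and q)):
1. not ((Dia Dia (s or q) implies Dia (s or q)) or Box (s and q)), w0
2. not (Dia Dia (s or q) implies Dia (s or q)), w0   [neg-or-rule on 1]
3. not Box (s and q), w0   [neg-or-rule on 1]
4. Dia Dia (s or q), w0   [neg-implies-rule on 2]
5. not Dia (s or q), w0   [neg-implies-rule on 2]
6. not (s or q), w0   [neg-Dia-rule on 5 via w0Rw0]
7. not s, w0   [neg-or-rule on 6]
8. not q, w0   [neg-or-rule on 6]
9. not (s and q), w1   [neg-Box-rule on 3: fresh world w1, w0Rw1]
10. not (s or q), w1   [neg-Dia-rule on 5 via w0Rw1]
11. not s, w1   [neg-or-rule on 10]
12. not q, w1   [neg-or-rule on 10]
13. Dia (s or q), w2   [Dia-rule on 4: fresh world w2, w0Rw2]
14. not (s or q), w2   [neg-Dia-rule on 5 via w0Rw2]
15. not s, w2   [neg-or-rule on 14]
16. not q, w2   [neg-or-rule on 14]
17. s or q, w3   [Dia-rule on 13: fresh world w3, w2Rw3]
18. not (s or q), w3   [neg-Dia-rule on 5 via w0Rw3]
19. not s, w3   [neg-or-rule on 18]
20. not q, w3   [neg-or-rule on 18]
21. q, w3   [or-rule on 17 (branches; this branch)]
Accessibility: w0Rw0, w0Rw1, w0Rw2, w0Rw3, w1Rw0, w1Rw1, w1Rw2, w1Rw3, w2Rw0, w2Rw1, w2Rw2, w2Rw3, w3Rw0, w3Rw1, w3Rw2, w3Rw3
Branch closes: q and not q both at w3.
Every branch of the negation's tableau closes; the branch above is one of them.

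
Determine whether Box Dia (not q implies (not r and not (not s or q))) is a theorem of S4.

Tableau for the negation not Box Dia (not q implies (not r and not (not s or q))):
1. not Box Dia (not q implies (not r and not (not s or q))), w0
2. not Dia (not q implies (not r and not (not s or q))), w1   [neg-Box-rule on 1: fresh world w1, w0Rw1]
3. not (not q implies (not r and not (not s or q))), w1   [neg-Dia-rule on 2 via w1Rw1]
4. not q, w1   [neg-implies-rule on 3]
5. not (not r and not (not s or q)), w1   [neg-implies-rule on 3]
6. not s or q, w1   [neg-and-rule on 5 (branches; this branch)]
7. not s, w1   [or-rule on 6 (branches; this branch)]
Accessibility: w0Rw0, w0Rw1, w1Rw1
The negation has an open branch (countermodel exists).

Not valid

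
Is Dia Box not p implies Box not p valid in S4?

Invalid (countermodel exists)

Tableau for the negation not (Dia Box not p implies Box not p):
1. not (Dia Box not p implies Box not p), u
2. Dia Box not p, u   [neg-implies-rule on 1]
3. not Box not p, u   [neg-implies-rule on 1]
4. Box not p, v   [Dia-rule on 2: fresh world v, uRv]
5. not p, v   [Box-rule on 4 via vRv]
6. p, w   [neg-Box-rule on 3: fresh world w, uRw]
Accessibility: uRu, uRv, uRw, vRv, wRw
The negation has an open branch (countermodel exists).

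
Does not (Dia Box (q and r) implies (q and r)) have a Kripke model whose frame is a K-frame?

Yes, satisfiable

1. not (Dia Box (q and r) implies (q and r)), u
2. Dia Box (q and r), u
3. not (q and r), u
4. not r, u
5. Box (q and r), v
Accessibility: uRv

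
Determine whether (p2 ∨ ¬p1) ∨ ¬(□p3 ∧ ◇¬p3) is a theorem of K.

Valid in K

Tableau for the negation ¬((p2 ∨ ¬p1) ∨ ¬(□p3 ∧ ◇¬p3)):
1. ¬((p2 ∨ ¬p1) ∨ ¬(□p3 ∧ ◇¬p3)), u
2. ¬(p2 ∨ ¬p1), u
3. □p3 ∧ ◇¬p3, u
4. ¬p2, u
5. p1, u
6. □p3, u
7. ◇¬p3, u
8. ¬p3, v
9. p3, v
Accessibility: uRv
Branch closes: p3 and ¬p3 both at v.
Every branch of the negation's tableau closes; the branch above is one of them.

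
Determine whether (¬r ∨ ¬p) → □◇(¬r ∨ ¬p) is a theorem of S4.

Tableau for the negation ¬((¬r ∨ ¬p) → □◇(¬r ∨ ¬p)):
1. ¬((¬r ∨ ¬p) → □◇(¬r ∨ ¬p)), u
2. ¬r ∨ ¬p, u   [¬→-rule on 1]
3. ¬□◇(¬r ∨ ¬p), u   [¬→-rule on 1]
4. ¬p, u   [∨-rule on 2 (branches; this branch)]
5. ¬◇(¬r ∨ ¬p), v   [¬□-rule on 3: fresh world v, uRv]
6. ¬(¬r ∨ ¬p), v   [¬◇-rule on 5 via vRv]
7. r, v   [¬∨-rule on 6]
8. p, v   [¬∨-rule on 6]
Accessibility: uRu, uRv, vRv
The negation has an open branch (countermodel exists).

No, not valid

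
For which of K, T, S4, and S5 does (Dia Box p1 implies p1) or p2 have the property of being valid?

S5

S4-tableau for the negation not ((Dia Box p1 implies p1) or p2):
1. not ((Dia Box p1 implies p1) or p2), u
2. not (Dia Box p1 implies p1), u   [neg-or-rule on 1]
3. not p2, u   [neg-or-rule on 1]
4. Dia Box p1, u   [neg-implies-rule on 2]
5. not p1, u   [neg-implies-rule on 2]
6. Box p1, v   [Dia-rule on 4: fresh world v, uRv]
7. p1, v   [Box-rule on 6 via vRv]
Accessibility: uRu, uRv, vRv
Complete open branch: countermodel on an S4-frame, so not valid in S4, nor in K, T (the same frame is also a K-frame and a T-frame).
S5-tableau for the negation not ((Dia Box p1 implies p1) or p2):
1. not ((Dia Box p1 implies p1) or p2), u
2. not (Dia Box p1 implies p1), u   [neg-or-rule on 1]
3. not p2, u   [neg-or-rule on 1]
4. Dia Box p1, u   [neg-implies-rule on 2]
5. not p1, u   [neg-implies-rule on 2]
6. Box p1, v   [Dia-rule on 4: fresh world v, uRv]
7. p1, u   [Box-rule on 6 via vRu]
Accessibility: uRu, uRv, vRu, vRv
Branch closes: p1 and not p1 both at u.
Every branch closes (one shown): valid in S5.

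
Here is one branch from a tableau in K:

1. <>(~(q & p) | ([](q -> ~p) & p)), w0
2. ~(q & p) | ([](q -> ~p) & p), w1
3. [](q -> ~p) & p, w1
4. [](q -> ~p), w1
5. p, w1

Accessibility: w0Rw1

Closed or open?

There is no literal clash: for every atom and world, at most one sign appears.

No, open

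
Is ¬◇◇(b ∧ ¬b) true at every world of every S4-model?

Yes, valid

Tableau for the negation ◇◇(b ∧ ¬b):
1. ◇◇(b ∧ ¬b), u
2. ◇(b ∧ ¬b), v
3. b ∧ ¬b, w
4. b, w
5. ¬b, w
Accessibility: uRu, uRv, uRw, vRv, vRw, wRw
Branch closes: b and ¬b both at w.
All branches of the negation close; one closing branch shown above.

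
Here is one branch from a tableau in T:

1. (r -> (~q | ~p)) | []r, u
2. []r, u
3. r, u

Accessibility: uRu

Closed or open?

There is no literal clash: for every atom and world, at most one sign appears.

Open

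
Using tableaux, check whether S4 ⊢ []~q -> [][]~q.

Tableau for the negation ~([]~q -> [][]~q):
1. ~([]~q -> [][]~q), u
2. []~q, u
3. ~[][]~q, u
4. ~q, u
5. ~[]~q, v
6. ~q, v
7. q, w
8. ~q, w
Accessibility: uRu, uRv, uRw, vRv, vRw, wRw
Branch closes: q and ~q both at w.
Every branch of the negation's tableau closes; the branch above is one of them.

Valid in S4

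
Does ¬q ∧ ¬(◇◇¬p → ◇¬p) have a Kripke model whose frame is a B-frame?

Satisfiable

1. ¬q ∧ ¬(◇◇¬p → ◇¬p), 0
2. ¬q, 0
3. ¬(◇◇¬p → ◇¬p), 0
4. ◇◇¬p, 0
5. ¬◇¬p, 0
6. p, 0
7. ◇¬p, 1
8. p, 1
9. ¬p, 2
Accessibility: 0R0, 0R1, 1R0, 1R1, 1R2, 2R1, 2R2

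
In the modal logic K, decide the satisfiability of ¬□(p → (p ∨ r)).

1. ¬□(p → (p ∨ r)), 0
2. ¬(p → (p ∨ r)), 1   [¬□-rule on 1: fresh world 1, 0R1]
3. p, 1   [¬→-rule on 2]
4. ¬(p ∨ r), 1   [¬→-rule on 2]
5. ¬p, 1   [¬∨-rule on 4]
6. ¬r, 1   [¬∨-rule on 4]
Accessibility: 0R1
Branch closes: p and ¬p both at 1.
Every branch closes; the branch above is one of them.

Unsatisfiable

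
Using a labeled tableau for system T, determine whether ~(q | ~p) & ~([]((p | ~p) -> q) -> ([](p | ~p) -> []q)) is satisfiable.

1. ~(q | ~p) & ~([]((p | ~p) -> q) -> ([](p | ~p) -> []q)), 0
2. ~(q | ~p), 0
3. ~([]((p | ~p) -> q) -> ([](p | ~p) -> []q)), 0
4. ~q, 0
5. p, 0
6. []((p | ~p) -> q), 0
7. ~([](p | ~p) -> []q), 0
8. [](p | ~p), 0
9. ~[]q, 0
10. (p | ~p) -> q, 0
11. p | ~p, 0
12. ~(p | ~p), 0
13. ~p, 0
Accessibility: 0R0
Branch closes: p and ~p both at 0.
(One branch shown.) All branches close.

No, unsatisfiable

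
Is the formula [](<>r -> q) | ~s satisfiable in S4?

Yes, satisfiable

1. [](<>r -> q) | ~s, u
2. ~s, u
Accessibility: uRu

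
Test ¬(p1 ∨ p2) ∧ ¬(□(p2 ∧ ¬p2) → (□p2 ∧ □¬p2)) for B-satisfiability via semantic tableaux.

No, unsatisfiable

1. ¬(p1 ∨ p2) ∧ ¬(□(p2 ∧ ¬p2) → (□p2 ∧ □¬p2)), u
2. ¬(p1 ∨ p2), u   [∧-rule on 1]
3. ¬(□(p2 ∧ ¬p2) → (□p2 ∧ □¬p2)), u   [∧-rule on 1]
4. ¬p1, u   [¬∨-rule on 2]
5. ¬p2, u   [¬∨-rule on 2]
6. □(p2 ∧ ¬p2), u   [¬→-rule on 3]
7. ¬(□p2 ∧ □¬p2), u   [¬→-rule on 3]
8. p2 ∧ ¬p2, u   [□-rule on 6 via uRu]
9. p2, u   [∧-rule on 8]
Accessibility: uRu
Branch closes: p2 and ¬p2 both at u.
(One branch shown.) All branches close.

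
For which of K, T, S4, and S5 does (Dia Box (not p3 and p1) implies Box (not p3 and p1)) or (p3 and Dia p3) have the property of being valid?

S4-tableau for the negation not ((Dia Box (not p3 and p1) implies Box (not p3 and p1)) or (p3 and Dia p3)):
1. not ((Dia Box (not p3 and p1) implies Box (not p3 and p1)) or (p3 and Dia p3)), 0
2. not (Dia Box (not p3 and p1) implies Box (not p3 and p1)), 0
3. not (p3 and Dia p3), 0
4. Dia Box (not p3 and p1), 0
5. not Box (not p3 and p1), 0
6. not Dia p3, 0
7. not p3, 0
8. Box (not p3 and p1), 1
9. not p3, 1
10. not p3 and p1, 1
11. p1, 1
12. not (not p3 and p1), 2
13. not p3, 2
14. not p1, 2
Accessibility: 0R0, 0R1, 0R2, 1R1, 2R2
Complete open branch: countermodel on an S4-frame, so not valid in S4, nor in K, T (the same frame is also a K-frame and a T-frame).
S5-tableau for the negation not ((Dia Box (not p3 and p1) implies Box (not p3 and p1)) or (p3 and Dia p3)):
1. not ((Dia Box (not p3 and p1) implies Box (not p3 and p1)) or (p3 and Dia p3)), 0
2. not (Dia Box (not p3 and p1) implies Box (not p3 and p1)), 0
3. not (p3 and Dia p3), 0
4. Dia Box (not p3 and p1), 0
5. not Box (not p3 and p1), 0
6. not Dia p3, 0
7. not p3, 0
8. Box (not p3 and p1), 1
9. not p3, 1
10. not p3 and p1, 0
11. p1, 0
12. not p3 and p1, 1
13. p1, 1
14. not (not p3 and p1), 2
15. not p3, 2
16. not p3 and p1, 2
17. p1, 2
18. not p1, 2
Accessibility: 0R0, 0R1, 0R2, 1R0, 1R1, 1R2, 2R0, 2R1, 2R2
Branch closes: p1 and not p1 both at 2.
Every branch closes (one shown): valid in S5.

S5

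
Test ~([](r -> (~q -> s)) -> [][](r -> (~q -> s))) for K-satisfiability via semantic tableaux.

1. ~([](r -> (~q -> s)) -> [][](r -> (~q -> s))), 0
2. [](r -> (~q -> s)), 0
3. ~[][](r -> (~q -> s)), 0
4. ~[](r -> (~q -> s)), 1
5. r -> (~q -> s), 1
6. ~q -> s, 1
7. s, 1
8. ~(r -> (~q -> s)), 2
9. r, 2
10. ~(~q -> s), 2
11. ~q, 2
12. ~s, 2
Accessibility: 0R1, 1R2

Yes, satisfiable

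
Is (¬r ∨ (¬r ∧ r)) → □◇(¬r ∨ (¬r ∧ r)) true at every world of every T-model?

Tableau for the negation ¬((¬r ∨ (¬r ∧ r)) → □◇(¬r ∨ (¬r ∧ r))):
1. ¬((¬r ∨ (¬r ∧ r)) → □◇(¬r ∨ (¬r ∧ r))), u
2. ¬r ∨ (¬r ∧ r), u
3. ¬□◇(¬r ∨ (¬r ∧ r)), u
4. ¬r, u
5. ¬◇(¬r ∨ (¬r ∧ r)), v
6. ¬(¬r ∨ (¬r ∧ r)), v
7. r, v
8. ¬(¬r ∧ r), v
Accessibility: uRu, uRv, vRv
The negation has an open branch (countermodel exists).

Invalid (countermodel exists)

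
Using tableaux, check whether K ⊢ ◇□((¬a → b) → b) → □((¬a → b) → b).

Invalid (countermodel exists)

Tableau for the negation ¬(◇□((¬a → b) → b) → □((¬a → b) → b)):
1. ¬(◇□((¬a → b) → b) → □((¬a → b) → b)), u
2. ◇□((¬a → b) → b), u
3. ¬□((¬a → b) → b), u
4. □((¬a → b) → b), v
5. ¬((¬a → b) → b), w
6. ¬a → b, w
7. ¬b, w
8. a, w
Accessibility: uRv, uRw
The negation has an open branch (countermodel exists).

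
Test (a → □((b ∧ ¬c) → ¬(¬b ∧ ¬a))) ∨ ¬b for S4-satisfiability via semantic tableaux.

Satisfiable (open branch found)

1. (a → □((b ∧ ¬c) → ¬(¬b ∧ ¬a))) ∨ ¬b, 0
2. ¬b, 0
Accessibility: 0R0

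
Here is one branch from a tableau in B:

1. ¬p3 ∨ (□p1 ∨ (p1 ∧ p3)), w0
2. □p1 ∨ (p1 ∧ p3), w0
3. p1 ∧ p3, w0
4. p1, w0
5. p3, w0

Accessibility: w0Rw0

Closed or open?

Not closed

There is no literal clash: for every atom and world, at most one sign appears.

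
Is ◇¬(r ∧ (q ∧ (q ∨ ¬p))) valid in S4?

Not valid

Tableau for the negation ¬◇¬(r ∧ (q ∧ (q ∨ ¬p))):
1. ¬◇¬(r ∧ (q ∧ (q ∨ ¬p))), u
2. r ∧ (q ∧ (q ∨ ¬p)), u
3. r, u
4. q ∧ (q ∨ ¬p), u
5. q, u
6. q ∨ ¬p, u
7. ¬p, u
Accessibility: uRu
The negation has an open branch (countermodel exists).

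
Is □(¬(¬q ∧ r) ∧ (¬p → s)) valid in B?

Tableau for the negation ¬□(¬(¬q ∧ r) ∧ (¬p → s)):
1. ¬□(¬(¬q ∧ r) ∧ (¬p → s)), 0
2. ¬(¬(¬q ∧ r) ∧ (¬p → s)), 1
3. ¬(¬p → s), 1
4. ¬p, 1
5. ¬s, 1
Accessibility: 0R0, 0R1, 1R0, 1R1
The negation has an open branch (countermodel exists).

Invalid (countermodel exists)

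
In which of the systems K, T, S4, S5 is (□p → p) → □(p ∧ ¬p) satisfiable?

T-tableau for the formula:
1. (□p → p) → □(p ∧ ¬p), w0
2. □(p ∧ ¬p), w0   [→-rule on 1 (branches; this branch)]
3. p ∧ ¬p, w0   [□-rule on 2 via w0Rw0]
4. p, w0   [∧-rule on 3]
5. ¬p, w0   [∧-rule on 3]
Accessibility: w0Rw0
Branch closes: p and ¬p both at w0.
Every branch closes (one shown): unsatisfiable in T, hence also in S4, S5 (every S4/S5-frame is a T-frame).
K-tableau for the formula:
1. (□p → p) → □(p ∧ ¬p), w0
2. □(p ∧ ¬p), w0   [→-rule on 1 (branches; this branch)]
Complete open branch: satisfiable in K.

K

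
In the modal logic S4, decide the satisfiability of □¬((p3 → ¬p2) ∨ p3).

Unsatisfiable (every branch closes)

1. □¬((p3 → ¬p2) ∨ p3), w0
2. ¬((p3 → ¬p2) ∨ p3), w0
3. ¬(p3 → ¬p2), w0
4. ¬p3, w0
5. p3, w0
6. p2, w0
Accessibility: w0Rw0
Branch closes: p3 and ¬p3 both at w0.
(One branch shown.) All branches close.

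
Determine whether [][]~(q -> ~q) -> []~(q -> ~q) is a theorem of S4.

Valid in S4

Tableau for the negation ~([][]~(q -> ~q) -> []~(q -> ~q)):
1. ~([][]~(q -> ~q) -> []~(q -> ~q)), w0
2. [][]~(q -> ~q), w0
3. ~[]~(q -> ~q), w0
4. []~(q -> ~q), w0
5. ~(q -> ~q), w0
6. q, w0
7. q -> ~q, w1
8. []~(q -> ~q), w1
9. ~(q -> ~q), w1
10. q, w1
11. ~q, w1
Accessibility: w0Rw0, w0Rw1, w1Rw1
Branch closes: q and ~q both at w1.
Every branch of the negation's tableau closes; the branch above is one of them.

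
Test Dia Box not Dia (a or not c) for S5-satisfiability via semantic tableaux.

Satisfiable (open branch found)

1. Dia Box not Dia (a or not c), w0
2. Box not Dia (a or not c), w1
3. not Dia (a or not c), w0
4. not Dia (a or not c), w1
5. not (a or not c), w0
6. not a, w0
7. c, w0
8. not (a or not c), w1
9. not a, w1
10. c, w1
Accessibility: w0Rw0, w0Rw1, w1Rw0, w1Rw1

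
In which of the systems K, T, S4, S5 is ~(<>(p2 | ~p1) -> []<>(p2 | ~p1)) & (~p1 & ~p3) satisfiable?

S5-tableau for the formula:
1. ~(<>(p2 | ~p1) -> []<>(p2 | ~p1)) & (~p1 & ~p3), w0
2. ~(<>(p2 | ~p1) -> []<>(p2 | ~p1)), w0   [&-rule on 1]
3. ~p1 & ~p3, w0   [&-rule on 1]
4. <>(p2 | ~p1), w0   [~->-rule on 2]
5. ~[]<>(p2 | ~p1), w0   [~->-rule on 2]
6. ~p1, w0   [&-rule on 3]
7. ~p3, w0   [&-rule on 3]
8. p2 | ~p1, w1   [<>-rule on 4: fresh world w1, w0Rw1]
9. ~p1, w1   [|-rule on 8 (branches; this branch)]
10. ~<>(p2 | ~p1), w2   [~[]-rule on 5: fresh world w2, w0Rw2]
11. ~(p2 | ~p1), w0   [~<>-rule on 10 via w2Rw0]
12. ~p2, w0   [~|-rule on 11]
13. p1, w0   [~|-rule on 11]
Accessibility: w0Rw0, w0Rw1, w0Rw2, w1Rw0, w1Rw1, w1Rw2, w2Rw0, w2Rw1, w2Rw2
Branch closes: p1 and ~p1 both at w0.
Every branch closes (one shown): unsatisfiable in S5.
S4-tableau for the formula:
1. ~(<>(p2 | ~p1) -> []<>(p2 | ~p1)) & (~p1 & ~p3), w0
2. ~(<>(p2 | ~p1) -> []<>(p2 | ~p1)), w0   [&-rule on 1]
3. ~p1 & ~p3, w0   [&-rule on 1]
4. <>(p2 | ~p1), w0   [~->-rule on 2]
5. ~[]<>(p2 | ~p1), w0   [~->-rule on 2]
6. ~p1, w0   [&-rule on 3]
7. ~p3, w0   [&-rule on 3]
8. p2 | ~p1, w1   [<>-rule on 4: fresh world w1, w0Rw1]
9. ~p1, w1   [|-rule on 8 (branches; this branch)]
10. ~<>(p2 | ~p1), w2   [~[]-rule on 5: fresh world w2, w0Rw2]
11. ~(p2 | ~p1), w2   [~<>-rule on 10 via w2Rw2]
12. ~p2, w2   [~|-rule on 11]
13. p1, w2   [~|-rule on 11]
Accessibility: w0Rw0, w0Rw1, w0Rw2, w1Rw1, w2Rw2
Complete open branch: satisfiable in S4, hence also in K, T (this S4-model is also a K-model and a T-model).

K, T, S4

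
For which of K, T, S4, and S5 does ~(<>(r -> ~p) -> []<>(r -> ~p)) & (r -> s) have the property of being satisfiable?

K, T, S4

S5-tableau for the formula:
1. ~(<>(r -> ~p) -> []<>(r -> ~p)) & (r -> s), 0
2. ~(<>(r -> ~p) -> []<>(r -> ~p)), 0
3. r -> s, 0
4. <>(r -> ~p), 0
5. ~[]<>(r -> ~p), 0
6. s, 0
7. r -> ~p, 1
8. ~p, 1
9. ~<>(r -> ~p), 2
10. ~(r -> ~p), 0
11. r, 0
12. p, 0
13. ~(r -> ~p), 1
14. r, 1
15. p, 1
Accessibility: 0R0, 0R1, 0R2, 1R0, 1R1, 1R2, 2R0, 2R1, 2R2
Branch closes: p and ~p both at 1.
Every branch closes (one shown): unsatisfiable in S5.
S4-tableau for the formula:
1. ~(<>(r -> ~p) -> []<>(r -> ~p)) & (r -> s), 0
2. ~(<>(r -> ~p) -> []<>(r -> ~p)), 0
3. r -> s, 0
4. <>(r -> ~p), 0
5. ~[]<>(r -> ~p), 0
6. s, 0
7. r -> ~p, 1
8. ~p, 1
9. ~<>(r -> ~p), 2
10. ~(r -> ~p), 2
11. r, 2
12. p, 2
Accessibility: 0R0, 0R1, 0R2, 1R1, 2R2
Complete open branch: satisfiable in S4, hence also in K, T (this S4-model is also a K-model and a T-model).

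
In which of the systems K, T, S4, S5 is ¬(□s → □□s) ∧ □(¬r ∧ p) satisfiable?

S4-tableau for the formula:
1. ¬(□s → □□s) ∧ □(¬r ∧ p), w0
2. ¬(□s → □□s), w0
3. □(¬r ∧ p), w0
4. □s, w0
5. ¬□□s, w0
6. ¬r ∧ p, w0
7. ¬r, w0
8. p, w0
9. s, w0
10. ¬□s, w1
11. ¬r ∧ p, w1
12. ¬r, w1
13. p, w1
14. s, w1
15. ¬s, w2
16. ¬r ∧ p, w2
17. ¬r, w2
18. p, w2
19. s, w2
Accessibility: w0Rw0, w0Rw1, w0Rw2, w1Rw1, w1Rw2, w2Rw2
Branch closes: s and ¬s both at w2.
Every branch closes (one shown): unsatisfiable in S4, hence also in S5 (every S5-frame is an S4-frame).
T-tableau for the formula:
1. ¬(□s → □□s) ∧ □(¬r ∧ p), w0
2. ¬(□s → □□s), w0
3. □(¬r ∧ p), w0
4. □s, w0
5. ¬□□s, w0
6. ¬r ∧ p, w0
7. ¬r, w0
8. p, w0
9. s, w0
10. ¬□s, w1
11. ¬r ∧ p, w1
12. ¬r, w1
13. p, w1
14. s, w1
15. ¬s, w2
Accessibility: w0Rw0, w0Rw1, w1Rw1, w1Rw2, w2Rw2
Complete open branch: satisfiable in T, hence also in K (this T-model is also a K-model).

K, T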